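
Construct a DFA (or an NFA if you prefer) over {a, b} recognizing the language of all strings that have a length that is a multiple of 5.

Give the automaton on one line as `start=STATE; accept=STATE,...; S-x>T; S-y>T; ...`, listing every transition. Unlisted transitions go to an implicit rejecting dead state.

Only the length mod 5 matters, so use a 5-cycle: from any state, every input symbol moves to the next state, wrapping S4 back to S0. Mark S0 accepting.
5 states suffice.
        a   b  
>* S0   S1  S1 
   S1   S2  S2 
   S2   S3  S3 
   S3   S4  S4 
   S4   S0  S0 
(> = start, * = accepting)

start=S0; accept=S0; S0-a>S1; S0-b>S1; S1-a>S2; S1-b>S2; S2-a>S3; S2-b>S3; S3-a>S4; S3-b>S4; S4-a>S0; S4-b>S0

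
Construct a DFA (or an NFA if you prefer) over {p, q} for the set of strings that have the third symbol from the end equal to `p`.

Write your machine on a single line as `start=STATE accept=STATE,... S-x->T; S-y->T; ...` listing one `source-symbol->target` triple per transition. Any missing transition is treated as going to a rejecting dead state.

A DFA must remember the last 3 symbols (since which symbol is third-to-last isn't known until the input ends). Use one state per possible window of the last ≤3 symbols; accept from those whose window starts with `p`.
A 15-state machine:
          p    q  
>  s0     s1   s2 
   s1     s3   s4 
   s2     s5   s6 
   s3     s7   s8 
   s4     s9  s10 
   s5    s11  s12 
   s6    s13  s14 
 * s7     s7   s8 
 * s8     s9  s10 
 * s9    s11  s12 
 * s10   s13  s14 
   s11    s7   s8 
   s12    s9  s10 
   s13   s11  s12 
   s14   s13  s14 
(> = start, * = accepting)

start=s0; accept=s7,s8,s9,s10; s0-p->s1; s0-q->s2; s1-p->s3; s1-q->s4; s2-p->s5; s2-q->s6; s3-p->s7; s3-q->s8; s4-p->s9; s4-q->s10; s5-p->s11; s5-q->s12; s6-p->s13; s6-q->s14; s7-p->s7; s7-q->s8; s8-p->s9; s8-q->s10; s9-p->s11; s9-q->s12; s10-p->s13; s10-q->s14; s11-p->s7; s11-q->s8; s12-p->s9; s12-q->s10; s13-p->s11; s13-q->s12; s14-p->s13; s14-q->s14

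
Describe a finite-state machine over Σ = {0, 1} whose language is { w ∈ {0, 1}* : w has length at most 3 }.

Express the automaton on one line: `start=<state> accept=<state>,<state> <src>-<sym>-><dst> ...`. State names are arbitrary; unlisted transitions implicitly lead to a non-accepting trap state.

We only need to distinguish lengths 0, 1, …, 3, and '>3'. Chain q0 → q1 → q2 → q3 → q4 on every symbol, with q4 looping. Accepting states: {q0, q1, q2, q3}.
        0   1  
>* q0   q1  q1 
 * q1   q2  q2 
 * q2   q3  q3 
 * q3   q4  q4 
   q4   q4  q4 
(> = start, * = accepting)

start=q0 accept=q0,q1,q2,q3 q0-0->q1 q0-1->q1 q1-0->q2 q1-1->q2 q2-0->q3 q2-1->q3 q3-0->q4 q3-1->q4 q4-0->q4 q4-1->q4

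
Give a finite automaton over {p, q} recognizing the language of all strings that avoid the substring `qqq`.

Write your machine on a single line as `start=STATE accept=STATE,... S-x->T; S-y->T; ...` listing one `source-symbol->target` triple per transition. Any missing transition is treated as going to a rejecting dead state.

Track partial matches of the forbidden pattern `qqq`. State D is a dead state reached once `qqq` has occurred; every other state accepts. A means no part of `qqq` is currently matched.
4 states suffice.
       p  q 
>* A   A  B 
 * B   A  C 
 * C   A  D 
   D   D  D 
(> = start, * = accepting)

start=A; accept=A,B,C; A-p->A; A-q->B; B-p->A; B-q->C; C-p->A; C-q->D; D-p->D; D-q->D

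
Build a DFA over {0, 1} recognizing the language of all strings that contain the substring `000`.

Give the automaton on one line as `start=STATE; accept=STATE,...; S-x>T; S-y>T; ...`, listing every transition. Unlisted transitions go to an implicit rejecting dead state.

States q0..q2 record the length of the longest prefix of `000` that matches the current input suffix. Reaching q3 means `000` has been seen, and we stay there forever. Accept from q3.
        0   1  
>  q0   q1  q0 
   q1   q2  q0 
   q2   q3  q0 
 * q3   q3  q3 
(> = start, * = accepting)

start=q0; accept=q3; q0-0>q1; q0-1>q0; q1-0>q2; q1-1>q0; q2-0>q3; q2-1>q0; q3-0>q3; q3-1>q3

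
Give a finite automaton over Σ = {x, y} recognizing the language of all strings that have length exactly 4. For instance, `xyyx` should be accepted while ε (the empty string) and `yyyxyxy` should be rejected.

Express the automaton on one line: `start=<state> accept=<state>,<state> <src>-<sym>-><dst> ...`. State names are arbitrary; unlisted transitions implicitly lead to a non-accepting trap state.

We only need to distinguish lengths 0, 1, …, 4, and '>4'. Chain s0 → s1 → s2 → s3 → s4 → s5 on every symbol, with s5 looping. Accepting states: {s4}.
        x   y  
>  s0   s1  s1 
   s1   s2  s2 
   s2   s3  s3 
   s3   s4  s4 
 * s4   s5  s5 
   s5   s5  s5 
(> = start, * = accepting)

start=s0 accept=s4 s0-x->s1 s0-y->s1 s1-x->s2 s1-y->s2 s2-x->s3 s2-y->s3 s3-x->s4 s3-y->s4 s4-x->s5 s4-y->s5 s5-x->s5 s5-y->s5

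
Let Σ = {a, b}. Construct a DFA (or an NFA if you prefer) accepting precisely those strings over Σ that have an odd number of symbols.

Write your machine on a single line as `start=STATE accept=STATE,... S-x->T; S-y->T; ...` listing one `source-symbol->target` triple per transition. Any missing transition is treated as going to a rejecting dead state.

Only the length mod 2 matters, so use a 2-cycle: from any state, every input symbol moves to the next state, wrapping s1 back to s0. Mark s1 accepting.
A 2-state machine:
        a   b  
>  s0   s1  s1 
 * s1   s0  s0 
(> = start, * = accepting)

start=s0; accept=s1; s0-a->s1; s0-b->s1; s1-a->s0; s1-b->s0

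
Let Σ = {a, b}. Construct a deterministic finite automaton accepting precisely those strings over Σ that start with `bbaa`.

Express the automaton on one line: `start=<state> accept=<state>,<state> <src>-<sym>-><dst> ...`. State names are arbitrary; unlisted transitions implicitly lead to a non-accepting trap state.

Walk along `bbaa` while the input agrees: from q0 take `b` to q1, and so on. Any deviation drops to the rejecting sink q5. Once q4 is reached the prefix is confirmed and every continuation is accepted.
6 states suffice.
        a   b  
>  q0   q5  q1 
   q1   q5  q2 
   q2   q3  q5 
   q3   q4  q5 
 * q4   q4  q4 
   q5   q5  q5 
(> = start, * = accepting)

start=q0 accept=q4 q0-a->q5 q0-b->q1 q1-a->q5 q1-b->q2 q2-a->q3 q2-b->q5 q3-a->q4 q3-b->q5 q4-a->q4 q4-b->q4 q5-a->q5 q5-b->q5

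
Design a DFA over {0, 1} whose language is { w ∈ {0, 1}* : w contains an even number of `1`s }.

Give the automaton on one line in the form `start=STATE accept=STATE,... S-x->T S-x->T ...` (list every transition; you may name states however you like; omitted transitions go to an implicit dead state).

Keep the running count of `1`s modulo 2: each `1` advances along the cycle q0 → q1 → q0 while other symbols loop. Accept at q0.
2 states suffice.
        0   1  
>* q0   q0  q1 
   q1   q1  q0 
(> = start, * = accepting)

start=q0 accept=q0 q0-0->q0 q0-1->q1 q1-0->q1 q1-1->q0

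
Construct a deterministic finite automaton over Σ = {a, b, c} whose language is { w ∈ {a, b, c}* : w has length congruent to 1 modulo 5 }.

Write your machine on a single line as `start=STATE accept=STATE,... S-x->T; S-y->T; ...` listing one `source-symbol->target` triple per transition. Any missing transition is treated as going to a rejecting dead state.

Count input length modulo 5: every symbol advances one step around the cycle q0 → q1 → q2 → q3 → q4 → q0. Accept at q1.
5 states suffice.
        a   b   c  
>  q0   q1  q1  q1 
 * q1   q2  q2  q2 
   q2   q3  q3  q3 
   q3   q4  q4  q4 
   q4   q0  q0  q0 
(> = start, * = accepting)

start=q0; accept=q1; q0-a->q1; q0-b->q1; q0-c->q1; q1-a->q2; q1-b->q2; q1-c->q2; q2-a->q3; q2-b->q3; q2-c->q3; q3-a->q4; q3-b->q4; q3-c->q4; q4-a->q0; q4-b->q0; q4-c->q0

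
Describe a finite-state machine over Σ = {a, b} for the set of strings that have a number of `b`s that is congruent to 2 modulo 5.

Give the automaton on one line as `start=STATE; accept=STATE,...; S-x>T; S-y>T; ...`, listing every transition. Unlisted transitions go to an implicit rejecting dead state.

The only thing that matters is how many `b`s have appeared, reduced mod 5. Use one state per residue: S0 for 0, …, S4 for 4. Reading `b` moves to the next residue; anything else stays put. S2 is accepting.
5 states suffice.
        a   b  
>  S0   S0  S1 
   S1   S1  S2 
 * S2   S2  S3 
   S3   S3  S4 
   S4   S4  S0 
(> = start, * = accepting)

start=S0; accept=S2; S0-a>S0; S0-b>S1; S1-a>S1; S1-b>S2; S2-a>S2; S2-b>S3; S3-a>S3; S3-b>S4; S4-a>S4; S4-b>S0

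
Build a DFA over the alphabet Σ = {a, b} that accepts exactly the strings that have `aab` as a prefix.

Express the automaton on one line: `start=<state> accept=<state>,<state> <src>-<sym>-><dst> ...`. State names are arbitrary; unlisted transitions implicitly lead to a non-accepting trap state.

start=s0 accept=s3 s0-a->s1 s0-b->s4 s1-a->s2 s1-b->s4 s2-a->s4 s2-b->s3 s3-a->s3 s3-b->s3 s4-a->s4 s4-b->s4

Walk along `aab` while the input agrees: from s0 take `a` to s1, and so on. Any deviation drops to the rejecting sink s4. Once s3 is reached the prefix is confirmed and every continuation is accepted.
A 5-state machine:
        a   b  
>  s0   s1  s4 
   s1   s2  s4 
   s2   s4  s3 
 * s3   s3  s3 
   s4   s4  s4 
(> = start, * = accepting)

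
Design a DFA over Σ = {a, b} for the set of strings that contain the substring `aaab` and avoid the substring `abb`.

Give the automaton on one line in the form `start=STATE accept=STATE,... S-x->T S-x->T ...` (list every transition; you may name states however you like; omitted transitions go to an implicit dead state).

Run two small machines in parallel and take their product. The first has 5 states tracking whether and how much of `aaab` has been seen; the second has 4 states tracking partial matches of the forbidden pattern `abb`. A product state is a pair (one from each), accepting exactly when both do.
A 12-state machine:
          a    b  
>  q0     q1   q0 
   q1     q2   q3 
   q2     q4   q3 
   q3     q1   q5 
   q4     q4   q6 
   q5     q7   q5 
 * q6     q8   q9 
   q7    q10   q5 
 * q8     q8   q6 
   q9     q9   q9 
   q10   q11   q5 
   q11   q11   q9 
(> = start, * = accepting)

start=q0 accept=q6,q8 q0-a->q1 q0-b->q0 q1-a->q2 q1-b->q3 q2-a->q4 q2-b->q3 q3-a->q1 q3-b->q5 q4-a->q4 q4-b->q6 q5-a->q7 q5-b->q5 q6-a->q8 q6-b->q9 q7-a->q10 q7-b->q5 q8-a->q8 q8-b->q6 q9-a->q9 q9-b->q9 q10-a->q11 q10-b->q5 q11-a->q11 q11-b->q9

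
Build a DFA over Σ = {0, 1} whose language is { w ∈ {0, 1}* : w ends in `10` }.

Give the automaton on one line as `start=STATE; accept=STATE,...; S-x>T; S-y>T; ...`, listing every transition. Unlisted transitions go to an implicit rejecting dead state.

start=q0; accept=q2; q0-0>q0; q0-1>q1; q1-0>q2; q1-1>q1; q2-0>q0; q2-1>q1

Remember how much of `10` the current input suffix matches. State q0 means no match yet; q1 means the last symbol is `1`; q2 means the last 2 symbols are `10`. Only q2 accepts. On a mismatch, fall back to the longest proper suffix that is still a prefix of `10`.
3 states suffice.
        0   1  
>  q0   q0  q1 
   q1   q2  q1 
 * q2   q0  q1 
(> = start, * = accepting)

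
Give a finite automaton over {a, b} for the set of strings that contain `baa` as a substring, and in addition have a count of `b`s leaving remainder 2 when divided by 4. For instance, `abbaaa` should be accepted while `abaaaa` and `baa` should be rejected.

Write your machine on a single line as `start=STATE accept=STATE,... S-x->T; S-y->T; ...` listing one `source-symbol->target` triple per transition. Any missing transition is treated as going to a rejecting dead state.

Handle the two conditions separately and then intersect. The first has 4 states tracking whether and how much of `baa` has been seen; the second has 4 states tracking the count of `b`s modulo 4. A product state is a pair (one from each), accepting exactly when both do.
          a    b  
>  S0     S0   S1 
   S1     S2   S3 
   S2     S4   S3 
   S3     S5   S6 
   S4     S4   S7 
   S5     S7   S6 
   S6     S8   S9 
 * S7     S7  S10 
   S8    S10   S9 
   S9    S11   S1 
   S10   S10  S12 
   S11   S12   S1 
   S12   S12   S4 
(> = start, * = accepting)

start=S0; accept=S7; S0-a->S0; S0-b->S1; S1-a->S2; S1-b->S3; S2-a->S4; S2-b->S3; S3-a->S5; S3-b->S6; S4-a->S4; S4-b->S7; S5-a->S7; S5-b->S6; S6-a->S8; S6-b->S9; S7-a->S7; S7-b->S10; S8-a->S10; S8-b->S9; S9-a->S11; S9-b->S1; S10-a->S10; S10-b->S12; S11-a->S12; S11-b->S1; S12-a->S12; S12-b->S4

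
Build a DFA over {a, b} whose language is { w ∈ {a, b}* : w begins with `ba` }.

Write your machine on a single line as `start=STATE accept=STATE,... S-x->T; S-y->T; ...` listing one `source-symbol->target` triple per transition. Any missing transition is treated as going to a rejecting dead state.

Walk along `ba` while the input agrees: from q0 take `b` to q1, and so on. Any deviation drops to the rejecting sink q3. Once q2 is reached the prefix is confirmed and every continuation is accepted.
4 states suffice.
        a   b  
>  q0   q3  q1 
   q1   q2  q3 
 * q2   q2  q2 
   q3   q3  q3 
(> = start, * = accepting)

start=q0; accept=q2; q0-a->q3; q0-b->q1; q1-a->q2; q1-b->q3; q2-a->q2; q2-b->q2; q3-a->q3; q3-b->q3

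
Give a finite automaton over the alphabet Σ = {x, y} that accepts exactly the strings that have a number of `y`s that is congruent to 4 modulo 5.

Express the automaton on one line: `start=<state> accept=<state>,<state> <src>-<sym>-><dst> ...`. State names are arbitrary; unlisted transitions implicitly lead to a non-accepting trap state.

start=s0 accept=s4 s0-x->s0 s0-y->s1 s1-x->s1 s1-y->s2 s2-x->s2 s2-y->s3 s3-x->s3 s3-y->s4 s4-x->s4 s4-y->s0

Keep the running count of `y`s modulo 5: each `y` advances along the cycle s0 → s1 → s2 → s3 → s4 → s0 while other symbols loop. Accept at s4.
5 states suffice.
        x   y  
>  s0   s0  s1 
   s1   s1  s2 
   s2   s2  s3 
   s3   s3  s4 
 * s4   s4  s0 
(> = start, * = accepting)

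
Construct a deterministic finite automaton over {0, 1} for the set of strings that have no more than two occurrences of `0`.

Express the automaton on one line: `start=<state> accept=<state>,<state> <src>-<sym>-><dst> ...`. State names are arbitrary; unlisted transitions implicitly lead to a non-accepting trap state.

start=q0 accept=q0,q1,q2 q0-0->q1 q0-1->q0 q1-0->q2 q1-1->q1 q2-0->q3 q2-1->q2 q3-0->q3 q3-1->q3

Count `0`s, saturating at 3: states q0 through q2 mean 0 through 2 `0`s seen; q3 means more than 2. Each `0` increments (capped at q3); other symbols loop. Accept from {q0, q1, q2}.
A 4-state machine:
        0   1  
>* q0   q1  q0 
 * q1   q2  q1 
 * q2   q3  q2 
   q3   q3  q3 
(> = start, * = accepting)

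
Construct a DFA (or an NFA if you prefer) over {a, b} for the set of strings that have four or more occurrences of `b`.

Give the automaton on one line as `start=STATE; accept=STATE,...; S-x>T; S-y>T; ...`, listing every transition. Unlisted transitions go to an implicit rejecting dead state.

Only the number of `b`s matters, and only up to 5. Make a chain q0 → q1 → q2 → q3 → q4 → q5 advanced by each `b` (with q5 absorbing); every other symbol self-loops. The accepting set is {q4, q5}.
A 6-state machine:
        a   b  
>  q0   q0  q1 
   q1   q1  q2 
   q2   q2  q3 
   q3   q3  q4 
 * q4   q4  q5 
 * q5   q5  q5 
(> = start, * = accepting)

start=q0; accept=q4,q5; q0-a>q0; q0-b>q1; q1-a>q1; q1-b>q2; q2-a>q2; q2-b>q3; q3-a>q3; q3-b>q4; q4-a>q4; q4-b>q5; q5-a>q5; q5-b>q5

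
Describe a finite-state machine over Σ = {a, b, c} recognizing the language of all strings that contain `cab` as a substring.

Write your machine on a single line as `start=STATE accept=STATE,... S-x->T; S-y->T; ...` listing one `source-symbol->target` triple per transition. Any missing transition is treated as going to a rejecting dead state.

start=s0; accept=s3; s0-a->s0; s0-b->s0; s0-c->s1; s1-a->s2; s1-b->s0; s1-c->s1; s2-a->s0; s2-b->s3; s2-c->s1; s3-a->s3; s3-b->s3; s3-c->s3

States s0..s2 record the length of the longest prefix of `cab` that matches the current input suffix. Reaching s3 means `cab` has been seen, and we stay there forever. Accept from s3.
A 4-state machine:
        a   b   c  
>  s0   s0  s0  s1 
   s1   s2  s0  s1 
   s2   s0  s3  s1 
 * s3   s3  s3  s3 
(> = start, * = accepting)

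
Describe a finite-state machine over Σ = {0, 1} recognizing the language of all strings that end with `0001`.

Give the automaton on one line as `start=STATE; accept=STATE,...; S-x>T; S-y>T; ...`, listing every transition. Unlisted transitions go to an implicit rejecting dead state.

start=q0; accept=q4; q0-0>q1; q0-1>q0; q1-0>q2; q1-1>q0; q2-0>q3; q2-1>q0; q3-0>q3; q3-1>q4; q4-0>q1; q4-1>q0

Let each state record the length of the longest suffix of the input read so far that is also a prefix of `0001`. q1 means the last symbol is `0`; q2 means the last 2 symbols are `00`; q3 means the last 3 symbols are `000`; q4 means the last 4 symbols are `0001`. Accept only at q4, where the string currently ends in `0001`.
With 5 states:
        0   1  
>  q0   q1  q0 
   q1   q2  q0 
   q2   q3  q0 
   q3   q3  q4 
 * q4   q1  q0 
(> = start, * = accepting)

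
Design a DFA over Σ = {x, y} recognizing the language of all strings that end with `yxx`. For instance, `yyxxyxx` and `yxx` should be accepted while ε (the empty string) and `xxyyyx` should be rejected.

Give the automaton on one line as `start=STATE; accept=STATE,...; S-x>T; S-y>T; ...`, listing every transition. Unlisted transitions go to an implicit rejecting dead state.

start=q0; accept=q3; q0-x>q0; q0-y>q1; q1-x>q2; q1-y>q1; q2-x>q3; q2-y>q1; q3-x>q0; q3-y>q1

Remember how much of `yxx` the current input suffix matches. State q0 means no match yet; q1 means the last symbol is `y`; q2 means the last 2 symbols are `yx`; q3 means the last 3 symbols are `yxx`. Only q3 accepts. On a mismatch, fall back to the longest proper suffix that is still a prefix of `yxx`.
4 states suffice.
        x   y  
>  q0   q0  q1 
   q1   q2  q1 
   q2   q3  q1 
 * q3   q0  q1 
(> = start, * = accepting)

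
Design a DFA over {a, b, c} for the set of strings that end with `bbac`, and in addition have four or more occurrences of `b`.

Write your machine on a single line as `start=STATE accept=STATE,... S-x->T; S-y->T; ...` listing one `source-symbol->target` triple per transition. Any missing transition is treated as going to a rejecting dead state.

Build one automaton per condition and run them in lockstep. The first has 5 states tracking how much of the suffix `bbac` has currently been matched; the second has 6 states tracking the count of `b`s, saturating at 5. A product state is a pair (one from each), accepting exactly when both do. After merging equivalent states the machine shrinks.
        a   b   c  
>  q0   q0  q1  q0 
   q1   q1  q2  q1 
   q2   q2  q3  q2 
   q3   q2  q4  q2 
   q4   q5  q4  q2 
   q5   q2  q3  q6 
 * q6   q2  q3  q2 
(> = start, * = accepting)

start=q0; accept=q6; q0-a->q0; q0-b->q1; q0-c->q0; q1-a->q1; q1-b->q2; q1-c->q1; q2-a->q2; q2-b->q3; q2-c->q2; q3-a->q2; q3-b->q4; q3-c->q2; q4-a->q5; q4-b->q4; q4-c->q2; q5-a->q2; q5-b->q3; q5-c->q6; q6-a->q2; q6-b->q3; q6-c->q2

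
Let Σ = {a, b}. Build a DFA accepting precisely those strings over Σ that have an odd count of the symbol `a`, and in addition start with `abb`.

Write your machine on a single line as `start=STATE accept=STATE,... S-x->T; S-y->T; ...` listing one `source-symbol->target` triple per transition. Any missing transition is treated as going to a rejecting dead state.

Run two small machines in parallel and take their product. One (2 states) tracks the count of `a`s modulo 2; the other (5 states) tracks whether the input so far still matches the prefix `abb`. Each combined state is a pair, one component from each; accept when both components accept.
With 7 states:
        a   b  
>  s0   s1  s2 
   s1   s2  s3 
   s2   s4  s2 
   s3   s2  s5 
   s4   s2  s4 
 * s5   s6  s5 
   s6   s5  s6 
(> = start, * = accepting)

start=s0; accept=s5; s0-a->s1; s0-b->s2; s1-a->s2; s1-b->s3; s2-a->s4; s2-b->s2; s3-a->s2; s3-b->s5; s4-a->s2; s4-b->s4; s5-a->s6; s5-b->s5; s6-a->s5; s6-b->s6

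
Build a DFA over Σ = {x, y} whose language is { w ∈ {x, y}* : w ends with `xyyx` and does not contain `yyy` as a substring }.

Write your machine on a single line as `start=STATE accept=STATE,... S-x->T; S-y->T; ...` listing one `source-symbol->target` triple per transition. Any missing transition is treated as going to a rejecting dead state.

start=S0; accept=S7; S0-x->S1; S0-y->S2; S1-x->S1; S1-y->S3; S2-x->S1; S2-y->S4; S3-x->S1; S3-y->S5; S4-x->S1; S4-y->S6; S5-x->S7; S5-y->S6; S6-x->S6; S6-y->S6; S7-x->S1; S7-y->S3

Handle the two conditions separately and then intersect. One (5 states) tracks how much of the suffix `xyyx` has currently been matched; the other (4 states) tracks partial matches of the forbidden pattern `yyy`. Each combined state is a pair, one component from each; accept when both components accept. After merging equivalent states the machine shrinks.
8 states suffice.
        x   y  
>  S0   S1  S2 
   S1   S1  S3 
   S2   S1  S4 
   S3   S1  S5 
   S4   S1  S6 
   S5   S7  S6 
   S6   S6  S6 
 * S7   S1  S3 
(> = start, * = accepting)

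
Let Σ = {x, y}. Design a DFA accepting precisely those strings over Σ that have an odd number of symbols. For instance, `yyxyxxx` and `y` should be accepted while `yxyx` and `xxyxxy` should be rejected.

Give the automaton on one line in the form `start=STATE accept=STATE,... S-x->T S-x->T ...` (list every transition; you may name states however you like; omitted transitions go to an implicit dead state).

Only the length mod 2 matters, so use a 2-cycle: from any state, every input symbol moves to the next state, wrapping s1 back to s0. Mark s1 accepting.
With 2 states:
        x   y  
>  s0   s1  s1 
 * s1   s0  s0 
(> = start, * = accepting)

start=s0 accept=s1 s0-x->s1 s0-y->s1 s1-x->s0 s1-y->s0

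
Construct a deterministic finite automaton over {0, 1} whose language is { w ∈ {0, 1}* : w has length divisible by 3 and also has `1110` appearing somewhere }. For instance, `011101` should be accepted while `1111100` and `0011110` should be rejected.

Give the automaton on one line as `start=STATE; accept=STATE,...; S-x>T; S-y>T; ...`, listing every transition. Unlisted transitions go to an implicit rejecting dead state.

Handle the two conditions separately and then intersect. The first has 3 states tracking the input length modulo 3; the second has 5 states tracking whether and how much of `1110` has been seen. A product state is a pair (one from each), accepting exactly when both do.
A 15-state machine:
          0    1  
>  s0     s1   s2 
   s1     s3   s4 
   s2     s3   s5 
   s3     s0   s6 
   s4     s0   s7 
   s5     s0   s8 
   s6     s1   s9 
   s7     s1  s10 
   s8    s11  s10 
   s9     s3  s12 
   s10   s13  s12 
   s11   s13  s13 
   s12   s14   s8 
   s13   s14  s14 
 * s14   s11  s11 
(> = start, * = accepting)

start=s0; accept=s14; s0-0>s1; s0-1>s2; s1-0>s3; s1-1>s4; s2-0>s3; s2-1>s5; s3-0>s0; s3-1>s6; s4-0>s0; s4-1>s7; s5-0>s0; s5-1>s8; s6-0>s1; s6-1>s9; s7-0>s1; s7-1>s10; s8-0>s11; s8-1>s10; s9-0>s3; s9-1>s12; s10-0>s13; s10-1>s12; s11-0>s13; s11-1>s13; s12-0>s14; s12-1>s8; s13-0>s14; s13-1>s14; s14-0>s11; s14-1>s11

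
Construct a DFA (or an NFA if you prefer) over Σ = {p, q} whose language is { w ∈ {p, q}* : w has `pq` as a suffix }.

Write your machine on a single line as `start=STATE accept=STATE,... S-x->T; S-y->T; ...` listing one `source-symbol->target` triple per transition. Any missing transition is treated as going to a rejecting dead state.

start=S0; accept=S2; S0-p->S1; S0-q->S0; S1-p->S1; S1-q->S2; S2-p->S1; S2-q->S0

Let each state record the length of the longest suffix of the input read so far that is also a prefix of `pq`. S1 means the last symbol is `p`; S2 means the last 2 symbols are `pq`. Accept only at S2, where the string currently ends in `pq`.
        p   q  
>  S0   S1  S0 
   S1   S1  S2 
 * S2   S1  S0 
(> = start, * = accepting)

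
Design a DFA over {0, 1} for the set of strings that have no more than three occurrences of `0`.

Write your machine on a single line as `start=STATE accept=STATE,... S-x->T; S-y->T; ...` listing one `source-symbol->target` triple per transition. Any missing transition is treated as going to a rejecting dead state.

start=s0; accept=s0,s1,s2,s3; s0-0->s1; s0-1->s0; s1-0->s2; s1-1->s1; s2-0->s3; s2-1->s2; s3-0->s4; s3-1->s3; s4-0->s4; s4-1->s4

Only the number of `0`s matters, and only up to 4. Make a chain s0 → s1 → s2 → s3 → s4 advanced by each `0` (with s4 absorbing); every other symbol self-loops. The accepting set is {s0, s1, s2, s3}.
5 states suffice.
        0   1  
>* s0   s1  s0 
 * s1   s2  s1 
 * s2   s3  s2 
 * s3   s4  s3 
   s4   s4  s4 
(> = start, * = accepting)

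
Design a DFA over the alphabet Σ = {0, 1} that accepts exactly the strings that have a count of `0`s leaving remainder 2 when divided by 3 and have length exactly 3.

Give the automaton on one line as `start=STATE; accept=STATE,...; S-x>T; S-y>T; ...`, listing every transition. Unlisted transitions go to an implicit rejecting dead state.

Build one automaton per condition and run them in lockstep. One (3 states) tracks the count of `0`s modulo 3; the other (5 states) tracks the input length, saturating at 4. Each combined state is a pair, one component from each; accept when both components accept.
A 12-state machine:
          0    1  
>  q0     q1   q2 
   q1     q3   q4 
   q2     q4   q5 
   q3     q6   q7 
   q4     q7   q8 
   q5     q8   q6 
   q6     q9  q10 
 * q7    q10  q11 
   q8    q11   q9 
   q9    q11   q9 
   q10    q9  q10 
   q11   q10  q11 
(> = start, * = accepting)

start=q0; accept=q7; q0-0>q1; q0-1>q2; q1-0>q3; q1-1>q4; q2-0>q4; q2-1>q5; q3-0>q6; q3-1>q7; q4-0>q7; q4-1>q8; q5-0>q8; q5-1>q6; q6-0>q9; q6-1>q10; q7-0>q10; q7-1>q11; q8-0>q11; q8-1>q9; q9-0>q11; q9-1>q9; q10-0>q9; q10-1>q10; q11-0>q10; q11-1>q11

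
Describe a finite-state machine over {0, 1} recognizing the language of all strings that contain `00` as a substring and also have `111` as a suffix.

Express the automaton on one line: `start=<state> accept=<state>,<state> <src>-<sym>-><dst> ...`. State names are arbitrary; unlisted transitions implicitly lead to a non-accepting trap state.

Run two small machines in parallel and take their product. The first has 3 states tracking whether and how much of `00` has been seen; the second has 4 states tracking how much of the suffix `111` has currently been matched. A product state is a pair (one from each), accepting exactly when both do. After merging equivalent states the machine shrinks.
With 6 states:
        0   1  
>  q0   q1  q0 
   q1   q2  q0 
   q2   q2  q3 
   q3   q2  q4 
   q4   q2  q5 
 * q5   q2  q5 
(> = start, * = accepting)

start=q0 accept=q5 q0-0->q1 q0-1->q0 q1-0->q2 q1-1->q0 q2-0->q2 q2-1->q3 q3-0->q2 q3-1->q4 q4-0->q2 q4-1->q5 q5-0->q2 q5-1->q5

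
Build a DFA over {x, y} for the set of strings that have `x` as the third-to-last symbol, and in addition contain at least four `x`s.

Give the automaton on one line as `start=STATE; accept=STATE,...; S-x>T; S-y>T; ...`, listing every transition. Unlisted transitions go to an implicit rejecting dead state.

start=A; accept=F,I,J,M; A-x>B; A-y>A; B-x>C; B-y>B; C-x>D; C-y>E; D-x>F; D-y>G; E-x>H; E-y>E; F-x>F; F-y>I; G-x>J; G-y>K; H-x>L; H-y>G; I-x>J; I-y>M; J-x>L; J-y>N; K-x>O; K-y>K; L-x>F; L-y>I; M-x>O; M-y>K; N-x>J; N-y>M; O-x>L; O-y>N

Build one automaton per condition and run them in lockstep. The first has 15 states tracking the last 3 symbols read; the second has 6 states tracking the count of `x`s, saturating at 5. A product state is a pair (one from each), accepting exactly when both do. After merging equivalent states the machine shrinks.
A 15-state machine:
       x  y 
>  A   B  A 
   B   C  B 
   C   D  E 
   D   F  G 
   E   H  E 
 * F   F  I 
   G   J  K 
   H   L  G 
 * I   J  M 
 * J   L  N 
   K   O  K 
   L   F  I 
 * M   O  K 
   N   J  M 
   O   L  N 
(> = start, * = accepting)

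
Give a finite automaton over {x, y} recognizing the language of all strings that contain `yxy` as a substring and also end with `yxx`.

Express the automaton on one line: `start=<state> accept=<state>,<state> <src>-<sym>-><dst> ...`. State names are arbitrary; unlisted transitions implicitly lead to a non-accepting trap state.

Run two small machines in parallel and take their product. One (4 states) tracks whether and how much of `yxy` has been seen; the other (4 states) tracks how much of the suffix `yxx` has currently been matched. Each combined state is a pair, one component from each; accept when both components accept. After merging equivalent states the machine shrinks.
With 7 states:
        x   y  
>  q0   q0  q1 
   q1   q2  q1 
   q2   q0  q3 
   q3   q4  q3 
   q4   q5  q3 
 * q5   q6  q3 
   q6   q6  q3 
(> = start, * = accepting)

start=q0 accept=q5 q0-x->q0 q0-y->q1 q1-x->q2 q1-y->q1 q2-x->q0 q2-y->q3 q3-x->q4 q3-y->q3 q4-x->q5 q4-y->q3 q5-x->q6 q5-y->q3 q6-x->q6 q6-y->q3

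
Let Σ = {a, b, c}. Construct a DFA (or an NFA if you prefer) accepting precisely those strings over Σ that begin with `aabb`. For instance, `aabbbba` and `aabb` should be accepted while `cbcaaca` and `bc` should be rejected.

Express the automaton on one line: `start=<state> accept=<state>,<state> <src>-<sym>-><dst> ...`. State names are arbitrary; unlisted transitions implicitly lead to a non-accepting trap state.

start=s0 accept=s4 s0-a->s1 s0-b->s5 s0-c->s5 s1-a->s2 s1-b->s5 s1-c->s5 s2-a->s5 s2-b->s3 s2-c->s5 s3-a->s5 s3-b->s4 s3-c->s5 s4-a->s4 s4-b->s4 s4-c->s4 s5-a->s5 s5-b->s5 s5-c->s5

Walk along `aabb` while the input agrees: from s0 take `a` to s1, and so on. Any deviation drops to the rejecting sink s5. Once s4 is reached the prefix is confirmed and every continuation is accepted.
With 6 states:
        a   b   c  
>  s0   s1  s5  s5 
   s1   s2  s5  s5 
   s2   s5  s3  s5 
   s3   s5  s4  s5 
 * s4   s4  s4  s4 
   s5   s5  s5  s5 
(> = start, * = accepting)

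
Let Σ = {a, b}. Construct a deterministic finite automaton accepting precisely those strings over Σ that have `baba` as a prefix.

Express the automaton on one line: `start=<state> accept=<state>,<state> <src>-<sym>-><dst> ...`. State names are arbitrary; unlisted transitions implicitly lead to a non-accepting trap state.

start=s0 accept=s4 s0-a->s5 s0-b->s1 s1-a->s2 s1-b->s5 s2-a->s5 s2-b->s3 s3-a->s4 s3-b->s5 s4-a->s4 s4-b->s4 s5-a->s5 s5-b->s5

Check the first 4 symbols one by one: s0 through s3 record how many have matched `baba` so far; any wrong symbol goes to the dead state s5. After all 4 match we enter the accepting sink s4.
        a   b  
>  s0   s5  s1 
   s1   s2  s5 
   s2   s5  s3 
   s3   s4  s5 
 * s4   s4  s4 
   s5   s5  s5 
(> = start, * = accepting)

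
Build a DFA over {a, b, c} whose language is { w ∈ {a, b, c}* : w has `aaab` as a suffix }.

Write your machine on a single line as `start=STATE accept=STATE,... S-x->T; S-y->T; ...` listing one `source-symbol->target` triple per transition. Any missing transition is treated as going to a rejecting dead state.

Remember how much of `aaab` the current input suffix matches. State q0 means no match yet; q1 means the last symbol is `a`; q2 means the last 2 symbols are `aa`; q3 means the last 3 symbols are `aaa`; q4 means the last 4 symbols are `aaab`. Only q4 accepts. On a mismatch, fall back to the longest proper suffix that is still a prefix of `aaab`.
5 states suffice.
        a   b   c  
>  q0   q1  q0  q0 
   q1   q2  q0  q0 
   q2   q3  q0  q0 
   q3   q3  q4  q0 
 * q4   q1  q0  q0 
(> = start, * = accepting)

start=q0; accept=q4; q0-a->q1; q0-b->q0; q0-c->q0; q1-a->q2; q1-b->q0; q1-c->q0; q2-a->q3; q2-b->q0; q2-c->q0; q3-a->q3; q3-b->q4; q3-c->q0; q4-a->q1; q4-b->q0; q4-c->q0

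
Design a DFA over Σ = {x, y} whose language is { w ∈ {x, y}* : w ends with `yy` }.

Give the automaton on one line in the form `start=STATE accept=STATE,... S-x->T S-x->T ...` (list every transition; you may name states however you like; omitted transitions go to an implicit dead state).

Remember how much of `yy` the current input suffix matches. State A means no match yet; B means the last symbol is `y`; C means the last 2 symbols are `yy`. Only C accepts. On a mismatch, fall back to the longest proper suffix that is still a prefix of `yy`.
3 states suffice.
       x  y 
>  A   A  B 
   B   A  C 
 * C   A  C 
(> = start, * = accepting)

start=A accept=C A-x->A A-y->B B-x->A B-y->C C-x->A C-y->C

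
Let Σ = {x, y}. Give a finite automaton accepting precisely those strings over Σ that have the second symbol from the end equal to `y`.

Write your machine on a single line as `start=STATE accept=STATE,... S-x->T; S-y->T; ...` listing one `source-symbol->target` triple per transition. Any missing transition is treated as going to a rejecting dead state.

start=A; accept=F,G; A-x->B; A-y->C; B-x->D; B-y->E; C-x->F; C-y->G; D-x->D; D-y->E; E-x->F; E-y->G; F-x->D; F-y->E; G-x->F; G-y->G

Because acceptance depends on a position counted from the end, the machine has to buffer the most recent 2 symbols. Make each state the string of the last up-to-2 symbols read; on input `x` shift the window left and append `x`. Accept when the buffered window has length 2 and begins with `y`.
7 states suffice.
       x  y 
>  A   B  C 
   B   D  E 
   C   F  G 
   D   D  E 
   E   F  G 
 * F   D  E 
 * G   F  G 
(> = start, * = accepting)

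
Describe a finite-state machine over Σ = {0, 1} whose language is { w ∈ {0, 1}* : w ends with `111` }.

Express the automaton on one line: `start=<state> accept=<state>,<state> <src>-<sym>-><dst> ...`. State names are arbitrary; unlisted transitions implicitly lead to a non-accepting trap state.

Remember how much of `111` the current input suffix matches. State A means no match yet; B means the last symbol is `1`; C means the last 2 symbols are `11`; D means the last 3 symbols are `111`. Only D accepts. On a mismatch, fall back to the longest proper suffix that is still a prefix of `111`.
4 states suffice.
       0  1 
>  A   A  B 
   B   A  C 
   C   A  D 
 * D   A  D 
(> = start, * = accepting)

start=A accept=D A-0->A A-1->B B-0->A B-1->C C-0->A C-1->D D-0->A D-1->D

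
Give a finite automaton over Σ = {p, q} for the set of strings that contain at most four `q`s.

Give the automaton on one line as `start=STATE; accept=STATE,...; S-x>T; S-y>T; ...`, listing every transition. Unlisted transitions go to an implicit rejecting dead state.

Count `q`s, saturating at 5: states s0 through s4 mean 0 through 4 `q`s seen; s5 means more than 4. Each `q` increments (capped at s5); other symbols loop. Accept from {s0, s1, s2, s3, s4}.
6 states suffice.
        p   q  
>* s0   s0  s1 
 * s1   s1  s2 
 * s2   s2  s3 
 * s3   s3  s4 
 * s4   s4  s5 
   s5   s5  s5 
(> = start, * = accepting)

start=s0; accept=s0,s1,s2,s3,s4; s0-p>s0; s0-q>s1; s1-p>s1; s1-q>s2; s2-p>s2; s2-q>s3; s3-p>s3; s3-q>s4; s4-p>s4; s4-q>s5; s5-p>s5; s5-q>s5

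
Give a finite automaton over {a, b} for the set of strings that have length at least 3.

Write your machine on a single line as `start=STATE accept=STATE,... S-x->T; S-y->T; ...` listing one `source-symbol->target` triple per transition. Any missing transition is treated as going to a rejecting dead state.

Count input length up to 4: every symbol moves from q0 toward q4, which means 'more than 3' and absorbs. Accept from {q3, q4}.
With 5 states:
        a   b  
>  q0   q1  q1 
   q1   q2  q2 
   q2   q3  q3 
 * q3   q4  q4 
 * q4   q4  q4 
(> = start, * = accepting)

start=q0; accept=q3,q4; q0-a->q1; q0-b->q1; q1-a->q2; q1-b->q2; q2-a->q3; q2-b->q3; q3-a->q4; q3-b->q4; q4-a->q4; q4-b->q4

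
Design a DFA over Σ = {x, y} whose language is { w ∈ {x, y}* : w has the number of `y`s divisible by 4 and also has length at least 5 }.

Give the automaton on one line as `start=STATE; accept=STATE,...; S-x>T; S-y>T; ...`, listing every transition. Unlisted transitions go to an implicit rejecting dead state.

start=A; accept=L; A-x>B; A-y>C; B-x>D; B-y>E; C-x>E; C-y>F; D-x>G; D-y>E; E-x>E; E-y>H; F-x>H; F-y>I; G-x>J; G-y>E; H-x>H; H-y>K; I-x>K; I-y>J; J-x>L; J-y>E; K-x>K; K-y>L; L-x>L; L-y>E

Handle the two conditions separately and then intersect. The first has 4 states tracking the count of `y`s modulo 4; the second has 7 states tracking the input length, saturating at 6. A product state is a pair (one from each), accepting exactly when both do. After merging equivalent states the machine shrinks.
A 12-state machine:
       x  y 
>  A   B  C 
   B   D  E 
   C   E  F 
   D   G  E 
   E   E  H 
   F   H  I 
   G   J  E 
   H   H  K 
   I   K  J 
   J   L  E 
   K   K  L 
 * L   L  E 
(> = start, * = accepting)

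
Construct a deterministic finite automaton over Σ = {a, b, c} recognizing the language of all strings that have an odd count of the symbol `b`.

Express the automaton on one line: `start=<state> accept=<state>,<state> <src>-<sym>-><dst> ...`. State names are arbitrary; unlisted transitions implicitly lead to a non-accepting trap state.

start=q0 accept=q1 q0-a->q0 q0-b->q1 q0-c->q0 q1-a->q1 q1-b->q0 q1-c->q1

The only thing that matters is how many `b`s have appeared, reduced mod 2. Use one state per residue: q0 for 0, …, q1 for 1. Reading `b` moves to the next residue; anything else stays put. q1 is accepting.
        a   b   c  
>  q0   q0  q1  q0 
 * q1   q1  q0  q1 
(> = start, * = accepting)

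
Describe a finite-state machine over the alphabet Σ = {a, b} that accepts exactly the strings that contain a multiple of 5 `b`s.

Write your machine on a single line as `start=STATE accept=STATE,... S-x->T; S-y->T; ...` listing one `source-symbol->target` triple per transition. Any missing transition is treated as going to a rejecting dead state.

Keep the running count of `b`s modulo 5: each `b` advances along the cycle s0 → s1 → s2 → s3 → s4 → s0 while other symbols loop. Accept at s0.
5 states suffice.
        a   b  
>* s0   s0  s1 
   s1   s1  s2 
   s2   s2  s3 
   s3   s3  s4 
   s4   s4  s0 
(> = start, * = accepting)

start=s0; accept=s0; s0-a->s0; s0-b->s1; s1-a->s1; s1-b->s2; s2-a->s2; s2-b->s3; s3-a->s3; s3-b->s4; s4-a->s4; s4-b->s0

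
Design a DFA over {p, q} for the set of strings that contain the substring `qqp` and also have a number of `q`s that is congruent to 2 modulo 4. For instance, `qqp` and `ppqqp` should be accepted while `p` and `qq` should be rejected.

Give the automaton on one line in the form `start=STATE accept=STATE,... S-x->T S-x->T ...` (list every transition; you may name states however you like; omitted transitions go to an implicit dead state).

start=s0 accept=s5 s0-p->s0 s0-q->s1 s1-p->s2 s1-q->s3 s2-p->s2 s2-q->s4 s3-p->s5 s3-q->s6 s4-p->s7 s4-q->s6 s5-p->s5 s5-q->s8 s6-p->s8 s6-q->s9 s7-p->s7 s7-q->s10 s8-p->s8 s8-q->s11 s9-p->s11 s9-q->s12 s10-p->s13 s10-q->s9 s11-p->s11 s11-q->s14 s12-p->s14 s12-q->s3 s13-p->s13 s13-q->s15 s14-p->s14 s14-q->s5 s15-p->s0 s15-q->s12

Build one automaton per condition and run them in lockstep. One (4 states) tracks whether and how much of `qqp` has been seen; the other (4 states) tracks the count of `q`s modulo 4. Each combined state is a pair, one component from each; accept when both components accept.
16 states suffice.
          p    q  
>  s0     s0   s1 
   s1     s2   s3 
   s2     s2   s4 
   s3     s5   s6 
   s4     s7   s6 
 * s5     s5   s8 
   s6     s8   s9 
   s7     s7  s10 
   s8     s8  s11 
   s9    s11  s12 
   s10   s13   s9 
   s11   s11  s14 
   s12   s14   s3 
   s13   s13  s15 
   s14   s14   s5 
   s15    s0  s12 
(> = start, * = accepting)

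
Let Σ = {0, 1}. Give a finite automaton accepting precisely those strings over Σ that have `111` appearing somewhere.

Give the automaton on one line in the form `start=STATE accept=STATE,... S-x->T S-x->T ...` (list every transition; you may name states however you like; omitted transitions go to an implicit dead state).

Track how much of `111` has been matched so far: state q0 is no progress, q3 is the absorbing accept state reached once `111` has occurred. Intermediate states record partial matches; on a mismatch, fall back to the longest reusable overlap.
With 4 states:
        0   1  
>  q0   q0  q1 
   q1   q0  q2 
   q2   q0  q3 
 * q3   q3  q3 
(> = start, * = accepting)

start=q0 accept=q3 q0-0->q0 q0-1->q1 q1-0->q0 q1-1->q2 q2-0->q0 q2-1->q3 q3-0->q3 q3-1->q3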